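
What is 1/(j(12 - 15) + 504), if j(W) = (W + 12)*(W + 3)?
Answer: 1/504 ≈ 0.0019841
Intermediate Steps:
j(W) = (3 + W)*(12 + W) (j(W) = (12 + W)*(3 + W) = (3 + W)*(12 + W))
1/(j(12 - 15) + 504) = 1/((36 + (12 - 15)**2 + 15*(12 - 15)) + 504) = 1/((36 + (-3)**2 + 15*(-3)) + 504) = 1/((36 + 9 - 45) + 504) = 1/(0 + 504) = 1/504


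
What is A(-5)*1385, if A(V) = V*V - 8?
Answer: 23545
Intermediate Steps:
A(V) = -8 + V² (A(V) = V² - 8 = -8 + V²)
A(-5)*1385 = (-8 + (-5)²)*1385 = (-8 + 25)*1385 = 17*1385 = 23545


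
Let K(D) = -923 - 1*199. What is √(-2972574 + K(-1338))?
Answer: 704*I*√6 ≈ 1724.4*I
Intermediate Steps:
K(D) = -1122 (K(D) = -923 - 199 = -1122)
√(-2972574 + K(-1338)) = √(-2972574 - 1122) = √(-2973696) = 704*I*√6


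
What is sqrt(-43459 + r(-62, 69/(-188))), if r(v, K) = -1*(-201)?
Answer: I*sqrt(43258) ≈ 207.99*I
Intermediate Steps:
r(v, K) = 201
sqrt(-43459 + r(-62, 69/(-188))) = sqrt(-43459 + 201) = sqrt(-43258) = I*sqrt(43258)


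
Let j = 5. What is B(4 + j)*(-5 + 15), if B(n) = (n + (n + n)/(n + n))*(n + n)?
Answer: 1800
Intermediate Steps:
B(n) = 2*n*(1 + n) (B(n) = (n + (2*n)/((2*n)))*(2*n) = (n + (2*n)*(1/(2*n)))*(2*n) = (n + 1)*(2*n) = (1 + n)*(2*n) = 2*n*(1 + n))
B(4 + j)*(-5 + 15) = (2*(4 + 5)*(1 + (4 + 5)))*(-5 + 15) = (2*9*(1 + 9))*10 = (2*9*10)*10 = 180*10 = 1800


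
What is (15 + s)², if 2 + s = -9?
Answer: 16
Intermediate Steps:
s = -11 (s = -2 - 9 = -11)
(15 + s)² = (15 - 11)² = 4² = 16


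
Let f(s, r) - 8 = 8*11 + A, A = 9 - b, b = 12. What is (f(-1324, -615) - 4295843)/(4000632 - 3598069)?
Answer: -4295750/402563 ≈ -10.671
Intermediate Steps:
A = -3 (A = 9 - 1*12 = 9 - 12 = -3)
f(s, r) = 93 (f(s, r) = 8 + (8*11 - 3) = 8 + (88 - 3) = 8 + 85 = 93)
(f(-1324, -615) - 4295843)/(4000632 - 3598069) = (93 - 4295843)/(4000632 - 3598069) = -4295750/402563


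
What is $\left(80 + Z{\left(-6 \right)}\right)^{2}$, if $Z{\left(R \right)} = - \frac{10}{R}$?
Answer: $\frac{60025}{9} \approx 6669.4$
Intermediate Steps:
$\left(80 + Z{\left(-6 \right)}\right)^{2} = \left(80 - \frac{10}{-6}\right)^{2} = \left(80 - - \frac{5}{3}\right)^{2} = \left(80 + \frac{5}{3}\right)^{2} = \left(\frac{245}{3}\right)^{2} = \frac{60025}{9}$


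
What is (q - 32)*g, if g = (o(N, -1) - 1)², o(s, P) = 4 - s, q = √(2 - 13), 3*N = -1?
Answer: -3200/9 + 100*I*√11/9 ≈ -355.56 + 36.851*I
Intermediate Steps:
N = -⅓ (N = (⅓)*(-1) = -⅓ ≈ -0.33333)
q = I*√11 (q = √(-11) = I*√11 ≈ 3.3166*I)
g = 100/9 (g = ((4 - 1*(-⅓)) - 1)² = ((4 + ⅓) - 1)² = (13/3 - 1)² = (10/3)² = 100/9 ≈ 11.111)
(q - 32)*g = (I*√11 - 32)*(100/9) = (-32 + I*√11)*(100/9) = -3200/9 + 100*I*√11/9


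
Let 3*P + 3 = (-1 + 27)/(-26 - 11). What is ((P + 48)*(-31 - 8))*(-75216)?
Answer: 5075801328/37 ≈ 1.3718e+8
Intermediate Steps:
P = -137/111 (P = -1 + ((-1 + 27)/(-26 - 11))/3 = -1 + (26/(-37))/3 = -1 + (26*(-1/37))/3 = -1 + (⅓)*(-26/37) = -1 - 26/111 = -137/111 ≈ -1.2342)
((P + 48)*(-31 - 8))*(-75216) = ((-137/111 + 48)*(-31 - 8))*(-75216) = ((5191/111)*(-39))*(-75216) = -67483/37*(-75216) = 5075801328/37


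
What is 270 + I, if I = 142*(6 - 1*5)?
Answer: 412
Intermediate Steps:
I = 142 (I = 142*(6 - 5) = 142*1 = 142)
270 + I = 270 + 142 = 412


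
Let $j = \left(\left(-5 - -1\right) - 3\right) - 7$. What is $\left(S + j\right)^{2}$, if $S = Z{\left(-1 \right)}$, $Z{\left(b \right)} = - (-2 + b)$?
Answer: $121$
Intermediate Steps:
$Z{\left(b \right)} = 2 - b$
$S = 3$ ($S = 2 - -1 = 2 + 1 = 3$)
$j = -14$ ($j = \left(\left(-5 + 1\right) - 3\right) - 7 = \left(-4 - 3\right) - 7 = -7 - 7 = -14$)
$\left(S + j\right)^{2} = \left(3 - 14\right)^{2} = \left(-11\right)^{2} = 121$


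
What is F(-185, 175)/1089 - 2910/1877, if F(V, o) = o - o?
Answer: -2910/1877 ≈ -1.5503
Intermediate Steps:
F(V, o) = 0
F(-185, 175)/1089 - 2910/1877 = 0/1089 - 2910/1877 = 0*(1/1089) - 2910*1/1877 = 0 - 2910/1877 = -2910/1877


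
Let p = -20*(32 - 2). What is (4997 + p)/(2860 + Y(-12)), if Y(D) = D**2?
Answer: 4397/3004 ≈ 1.4637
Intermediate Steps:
p = -600 (p = -20*30 = -600)
(4997 + p)/(2860 + Y(-12)) = (4997 - 600)/(2860 + (-12)**2) = 4397/(2860 + 144) = 4397/3004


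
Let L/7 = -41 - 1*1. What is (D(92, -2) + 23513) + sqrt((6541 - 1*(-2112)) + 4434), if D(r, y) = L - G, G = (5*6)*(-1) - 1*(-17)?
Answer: 23232 + sqrt(13087) ≈ 23346.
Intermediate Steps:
L = -294 (L = 7*(-41 - 1*1) = 7*(-41 - 1) = 7*(-42) = -294)
G = -13 (G = 30*(-1) + 17 = -30 + 17 = -13)
D(r, y) = -281 (D(r, y) = -294 - 1*(-13) = -294 + 13 = -281)
(D(92, -2) + 23513) + sqrt((6541 - 1*(-2112)) + 4434) = (-281 + 23513) + sqrt((6541 - 1*(-2112)) + 4434) = 23232 + sqrt((6541 + 2112) + 4434) = 23232 + sqrt(8653 + 4434) = 23232 + sqrt(13087)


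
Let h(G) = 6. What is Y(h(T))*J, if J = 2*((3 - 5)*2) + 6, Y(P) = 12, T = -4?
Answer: -24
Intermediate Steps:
J = -2 (J = 2*(-2*2) + 6 = 2*(-4) + 6 = -8 + 6 = -2)
Y(h(T))*J = 12*(-2) = -24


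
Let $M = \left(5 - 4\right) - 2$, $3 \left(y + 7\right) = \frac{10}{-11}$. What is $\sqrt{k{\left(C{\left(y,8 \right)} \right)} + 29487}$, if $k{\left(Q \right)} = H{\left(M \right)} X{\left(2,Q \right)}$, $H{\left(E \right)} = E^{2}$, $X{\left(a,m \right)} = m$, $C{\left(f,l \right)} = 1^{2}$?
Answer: $4 \sqrt{1843} \approx 171.72$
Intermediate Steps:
$y = - \frac{241}{33}$ ($y = -7 + \frac{10 \frac{1}{-11}}{3} = -7 + \frac{10 \left(- \frac{1}{11}\right)}{3} = -7 + \frac{1}{3} \left(- \frac{10}{11}\right) = -7 - \frac{10}{33} = - \frac{241}{33} \approx -7.303$)
$C{\left(f,l \right)} = 1$
$M = -1$ ($M = 1 - 2 = -1$)
$k{\left(Q \right)} = Q$ ($k{\left(Q \right)} = \left(-1\right)^{2} Q = 1 Q = Q$)
$\sqrt{k{\left(C{\left(y,8 \right)} \right)} + 29487} = \sqrt{1 + 29487} = \sqrt{29488} = 4 \sqrt{1843}$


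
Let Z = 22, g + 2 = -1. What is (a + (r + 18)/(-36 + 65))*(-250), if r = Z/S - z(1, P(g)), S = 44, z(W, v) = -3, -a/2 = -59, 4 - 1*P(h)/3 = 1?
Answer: -860875/29 ≈ -29685.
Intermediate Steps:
g = -3 (g = -2 - 1 = -3)
P(h) = 9 (P(h) = 12 - 3*1 = 12 - 3 = 9)
a = 118 (a = -2*(-59) = 118)
r = 7/2 (r = 22/44 - 1*(-3) = 22*(1/44) + 3 = ½ + 3 = 7/2 ≈ 3.5000)
(a + (r + 18)/(-36 + 65))*(-250) = (118 + (7/2 + 18)/(-36 + 65))*(-250) = (118 + (43/2)/29)*(-250) = (118 + (43/2)*(1/29))*(-250) = (118 + 43/58)*(-250) = (6887/58)*(-250) = -860875/29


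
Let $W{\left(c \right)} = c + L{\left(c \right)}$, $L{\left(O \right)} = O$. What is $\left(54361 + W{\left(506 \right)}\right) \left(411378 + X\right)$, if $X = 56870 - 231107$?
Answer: $13131208593$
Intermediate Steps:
$W{\left(c \right)} = 2 c$ ($W{\left(c \right)} = c + c = 2 c$)
$X = -174237$
$\left(54361 + W{\left(506 \right)}\right) \left(411378 + X\right) = \left(54361 + 2 \cdot 506\right) \left(411378 - 174237\right) = \left(54361 + 1012\right) 237141 = 55373 \cdot 237141 = 13131208593$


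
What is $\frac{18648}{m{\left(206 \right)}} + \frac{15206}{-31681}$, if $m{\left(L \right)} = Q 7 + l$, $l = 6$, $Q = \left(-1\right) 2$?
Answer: $- \frac{73863617}{31681} \approx -2331.5$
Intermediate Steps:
$Q = -2$
$m{\left(L \right)} = -8$ ($m{\left(L \right)} = \left(-2\right) 7 + 6 = -14 + 6 = -8$)
$\frac{18648}{m{\left(206 \right)}} + \frac{15206}{-31681} = \frac{18648}{-8} + \frac{15206}{-31681} = 18648 \left(- \frac{1}{8}\right) + 15206 \left(- \frac{1}{31681}\right) = -2331 - \frac{15206}{31681} = - \frac{73863617}{31681}$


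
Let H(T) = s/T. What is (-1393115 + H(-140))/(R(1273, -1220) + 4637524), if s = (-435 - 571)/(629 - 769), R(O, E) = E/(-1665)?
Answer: -4546291658499/15134098212800 ≈ -0.30040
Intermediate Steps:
R(O, E) = -E/1665 (R(O, E) = E*(-1/1665) = -E/1665)
s = 503/70 (s = -1006/(-140) = -1006*(-1/140) = 503/70 ≈ 7.1857)
H(T) = 503/(70*T)
(-1393115 + H(-140))/(R(1273, -1220) + 4637524) = (-1393115 + (503/70)/(-140))/(-1/1665*(-1220) + 4637524) = (-1393115 + (503/70)*(-1/140))/(244/333 + 4637524) = (-1393115 - 503/9800)/(1544295736/333) = -13652527503/9800*333/1544295736 = -4546291658499/15134098212800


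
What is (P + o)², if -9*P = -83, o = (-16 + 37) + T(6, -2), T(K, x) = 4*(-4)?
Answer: 16384/81 ≈ 202.27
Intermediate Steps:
T(K, x) = -16
o = 5 (o = (-16 + 37) - 16 = 21 - 16 = 5)
P = 83/9 (P = -⅑*(-83) = 83/9 ≈ 9.2222)
(P + o)² = (83/9 + 5)² = (128/9)² = 16384/81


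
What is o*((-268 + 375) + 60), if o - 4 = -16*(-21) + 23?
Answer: 60621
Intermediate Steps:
o = 363 (o = 4 + (-16*(-21) + 23) = 4 + (336 + 23) = 4 + 359 = 363)
o*((-268 + 375) + 60) = 363*((-268 + 375) + 60) = 363*(107 + 60) = 363*167 = 60621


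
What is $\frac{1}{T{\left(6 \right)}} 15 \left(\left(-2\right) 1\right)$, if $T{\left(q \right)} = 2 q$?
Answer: $- \frac{5}{2} \approx -2.5$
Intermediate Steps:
$\frac{1}{T{\left(6 \right)}} 15 \left(\left(-2\right) 1\right) = \frac{1}{2 \cdot 6} \cdot 15 \left(\left(-2\right) 1\right) = \frac{1}{12} \cdot 15 \left(-2\right) = \frac{5}{4} \left(-2\right) = - \frac{5}{2}$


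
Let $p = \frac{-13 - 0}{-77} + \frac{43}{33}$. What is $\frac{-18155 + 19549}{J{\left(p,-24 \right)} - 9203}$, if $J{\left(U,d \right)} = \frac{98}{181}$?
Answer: $- \frac{252314}{1665645} \approx -0.15148$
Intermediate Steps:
$p = \frac{340}{231}$ ($p = \left(-13 + 0\right) \left(- \frac{1}{77}\right) + 43 \cdot \frac{1}{33} = \left(-13\right) \left(- \frac{1}{77}\right) + \frac{43}{33} = \frac{13}{77} + \frac{43}{33} = \frac{340}{231} \approx 1.4719$)
$J{\left(U,d \right)} = \frac{98}{181}$ ($J{\left(U,d \right)} = 98 \cdot \frac{1}{181} = \frac{98}{181}$)
$\frac{-18155 + 19549}{J{\left(p,-24 \right)} - 9203} = \frac{-18155 + 19549}{\frac{98}{181} - 9203} = \frac{1394}{- \frac{1665645}{181}} = 1394 \left(- \frac{181}{1665645}\right) = - \frac{252314}{1665645}$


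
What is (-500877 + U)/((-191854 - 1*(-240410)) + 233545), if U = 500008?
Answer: -869/282101 ≈ -0.0030805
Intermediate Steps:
(-500877 + U)/((-191854 - 1*(-240410)) + 233545) = (-500877 + 500008)/((-191854 - 1*(-240410)) + 233545) = -869/((-191854 + 240410) + 233545) = -869/(48556 + 233545) = -869/282101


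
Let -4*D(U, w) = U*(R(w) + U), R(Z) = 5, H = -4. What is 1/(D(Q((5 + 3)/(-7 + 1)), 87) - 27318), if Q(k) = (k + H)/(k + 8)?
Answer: -25/682929 ≈ -3.6607e-5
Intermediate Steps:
Q(k) = (-4 + k)/(8 + k) (Q(k) = (k - 4)/(k + 8) = (-4 + k)/(8 + k))
D(U, w) = -U*(5 + U)/4
1/(D(Q((5 + 3)/(-7 + 1)), 87) - 27318) = 1/(-(-4 + (5 + 3)/(-7 + 1))/(8 + (5 + 3)/(-7 + 1))*(5 + (-4 + (5 + 3)/(-7 + 1))/(8 + (5 + 3)/(-7 + 1)))/4 - 27318) = 1/(-(-4 + 8/(-6))/(8 + 8/(-6))*(5 + (-4 + 8/(-6))/(8 + 8/(-6)))/4 - 27318) = 1/(-(-4 + 8*(-⅙))/(8 + 8*(-⅙))*(5 + (-4 + 8*(-⅙))/(8 + 8*(-⅙)))/4 - 27318) = 1/(-(-4 - 4/3)/(8 - 4/3)*(5 + (-4 - 4/3)/(8 - 4/3))/4 - 27318) = 1/(--16/3/(20/3)*(5 - 16/3/(20/3))/4 - 27318) = 1/(-(3/20)*(-16/3)*(5 + (3/20)*(-16/3))/4 - 27318) = 1/(-¼*(-⅘)*(5 - ⅘) - 27318) = 1/(-¼*(-⅘)*21/5 - 27318) = 1/(21/25 - 27318) = 1/(-682929/25) = -25/682929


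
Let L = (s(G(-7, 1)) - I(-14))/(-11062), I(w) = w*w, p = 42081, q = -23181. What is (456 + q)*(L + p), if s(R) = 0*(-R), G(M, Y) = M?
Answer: -5289246227025/5531 ≈ -9.5629e+8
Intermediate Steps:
s(R) = 0
I(w) = w**2
L = 98/5531 (L = (0 - 1*(-14)**2)/(-11062) = (0 - 1*196)*(-1/11062) = (0 - 196)*(-1/11062) = -196*(-1/11062) = 98/5531 ≈ 0.017718)
(456 + q)*(L + p) = (456 - 23181)*(98/5531 + 42081) = -22725*232750109/5531 = -5289246227025/5531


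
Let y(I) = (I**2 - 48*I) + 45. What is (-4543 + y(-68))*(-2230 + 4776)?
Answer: 8630940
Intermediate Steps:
y(I) = 45 + I**2 - 48*I
(-4543 + y(-68))*(-2230 + 4776) = (-4543 + (45 + (-68)**2 - 48*(-68)))*(-2230 + 4776) = (-4543 + (45 + 4624 + 3264))*2546 = (-4543 + 7933)*2546 = 3390*2546 = 8630940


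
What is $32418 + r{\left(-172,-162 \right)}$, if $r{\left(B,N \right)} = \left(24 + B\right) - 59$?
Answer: $32211$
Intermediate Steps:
$r{\left(B,N \right)} = -35 + B$
$32418 + r{\left(-172,-162 \right)} = 32418 - 207 = 32211$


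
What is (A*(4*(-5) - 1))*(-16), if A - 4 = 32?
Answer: 12096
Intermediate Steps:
A = 36 (A = 4 + 32 = 36)
(A*(4*(-5) - 1))*(-16) = (36*(4*(-5) - 1))*(-16) = (36*(-20 - 1))*(-16) = (36*(-21))*(-16) = -756*(-16) = 12096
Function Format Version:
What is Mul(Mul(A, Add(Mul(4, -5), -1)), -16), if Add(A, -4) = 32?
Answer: 12096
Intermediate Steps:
A = 36 (A = Add(4, 32) = 36)
Mul(Mul(A, Add(Mul(4, -5), -1)), -16) = Mul(Mul(36, Add(Mul(4, -5), -1)), -16) = Mul(Mul(36, Add(-20, -1)), -16) = Mul(Mul(36, -21), -16) = Mul(-756, -16) = 12096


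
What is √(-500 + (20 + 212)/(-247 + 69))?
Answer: 26*I*√5874/89 ≈ 22.39*I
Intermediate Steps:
√(-500 + (20 + 212)/(-247 + 69)) = √(-500 + 232/(-178)) = √(-500 + 232*(-1/178)) = √(-500 - 116/89) = √(-44616/89) = 26*I*√5874/89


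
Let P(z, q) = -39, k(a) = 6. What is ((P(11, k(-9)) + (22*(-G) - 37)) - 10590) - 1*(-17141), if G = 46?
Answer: 5463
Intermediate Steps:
((P(11, k(-9)) + (22*(-G) - 37)) - 10590) - 1*(-17141) = ((-39 + (22*(-1*46) - 37)) - 10590) - 1*(-17141) = ((-39 + (22*(-46) - 37)) - 10590) + 17141 = ((-39 + (-1012 - 37)) - 10590) + 17141 = ((-39 - 1049) - 10590) + 17141 = (-1088 - 10590) + 17141 = -11678 + 17141 = 5463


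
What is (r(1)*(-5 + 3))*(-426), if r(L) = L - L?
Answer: 0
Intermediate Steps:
r(L) = 0
(r(1)*(-5 + 3))*(-426) = (0*(-5 + 3))*(-426) = (0*(-2))*(-426) = 0*(-426) = 0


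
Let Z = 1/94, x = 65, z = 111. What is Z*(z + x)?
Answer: 88/47 ≈ 1.8723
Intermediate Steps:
Z = 1/94 ≈ 0.010638
Z*(z + x) = (111 + 65)/94 = (1/94)*176 = 88/47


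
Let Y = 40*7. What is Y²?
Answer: 78400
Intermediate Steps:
Y = 280
Y² = 280² = 78400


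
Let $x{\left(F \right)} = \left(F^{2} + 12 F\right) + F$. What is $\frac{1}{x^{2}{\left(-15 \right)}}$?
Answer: $\frac{1}{900} \approx 0.0011111$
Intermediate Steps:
$x{\left(F \right)} = F^{2} + 13 F$
$\frac{1}{x^{2}{\left(-15 \right)}} = \frac{1}{\left(- 15 \left(13 - 15\right)\right)^{2}} = \frac{1}{\left(\left(-15\right) \left(-2\right)\right)^{2}} = \frac{1}{30^{2}} = \frac{1}{900}$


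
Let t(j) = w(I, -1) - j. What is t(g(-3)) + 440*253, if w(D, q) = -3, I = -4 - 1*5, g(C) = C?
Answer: 111320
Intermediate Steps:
I = -9 (I = -4 - 5 = -9)
t(j) = -3 - j
t(g(-3)) + 440*253 = (-3 - 1*(-3)) + 440*253 = (-3 + 3) + 111320 = 0 + 111320 = 111320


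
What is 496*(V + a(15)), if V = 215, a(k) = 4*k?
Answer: 136400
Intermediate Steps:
496*(V + a(15)) = 496*(215 + 4*15) = 496*(215 + 60) = 496*275 = 136400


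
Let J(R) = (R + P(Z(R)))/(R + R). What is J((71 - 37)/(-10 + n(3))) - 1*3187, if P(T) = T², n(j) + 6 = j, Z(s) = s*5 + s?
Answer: -84073/26 ≈ -3233.6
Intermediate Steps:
Z(s) = 6*s (Z(s) = 5*s + s = 6*s)
n(j) = -6 + j
J(R) = (R + 36*R²)/(2*R) (J(R) = (R + (6*R)²)/(R + R) = (R + 36*R²)/((2*R)) = (R + 36*R²)*(1/(2*R)) = (R + 36*R²)/(2*R))
J((71 - 37)/(-10 + n(3))) - 1*3187 = (½ + 18*((71 - 37)/(-10 + (-6 + 3)))) - 1*3187 = (½ + 18*(34/(-10 - 3))) - 3187 = (½ + 18*(34/(-13))) - 3187 = (½ + 18*(34*(-1/13))) - 3187 = (½ + 18*(-34/13)) - 3187 = (½ - 612/13) - 3187 = -1211/26 - 3187 = -84073/26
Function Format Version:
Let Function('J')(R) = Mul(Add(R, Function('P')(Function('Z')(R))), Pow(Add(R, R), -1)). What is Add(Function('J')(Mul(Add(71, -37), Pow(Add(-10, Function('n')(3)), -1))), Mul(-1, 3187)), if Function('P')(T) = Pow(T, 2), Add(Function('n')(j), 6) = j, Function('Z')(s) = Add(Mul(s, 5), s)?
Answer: Rational(-84073, 26) ≈ -3233.6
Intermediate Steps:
Function('Z')(s) = Mul(6, s) (Function('Z')(s) = Add(Mul(5, s), s) = Mul(6, s))
Function('n')(j) = Add(-6, j)
Function('J')(R) = Mul(Rational(1, 2), Pow(R, -1), Add(R, Mul(36, Pow(R, 2)))) (Function('J')(R) = Mul(Add(R, Pow(Mul(6, R), 2)), Pow(Add(R, R), -1)) = Mul(Add(R, Mul(36, Pow(R, 2))), Pow(Mul(2, R), -1)) = Mul(Add(R, Mul(36, Pow(R, 2))), Mul(Rational(1, 2), Pow(R, -1))) = Mul(Rational(1, 2), Pow(R, -1), Add(R, Mul(36, Pow(R, 2)))))
Add(Function('J')(Mul(Add(71, -37), Pow(Add(-10, Function('n')(3)), -1))), Mul(-1, 3187)) = Add(Add(Rational(1, 2), Mul(18, Mul(Add(71, -37), Pow(Add(-10, Add(-6, 3)), -1)))), Mul(-1, 3187)) = Add(Add(Rational(1, 2), Mul(18, Mul(34, Pow(Add(-10, -3), -1)))), -3187) = Add(Add(Rational(1, 2), Mul(18, Mul(34, Pow(-13, -1)))), -3187) = Add(Add(Rational(1, 2), Mul(18, Mul(34, Rational(-1, 13)))), -3187) = Add(Add(Rational(1, 2), Mul(18, Rational(-34, 13))), -3187) = Add(Add(Rational(1, 2), Rational(-612, 13)), -3187) = Add(Rational(-1211, 26), -3187) = Rational(-84073, 26)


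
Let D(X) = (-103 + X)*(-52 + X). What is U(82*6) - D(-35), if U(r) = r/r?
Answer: -12005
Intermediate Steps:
U(r) = 1
U(82*6) - D(-35) = 1 - (5356 + (-35)² - 155*(-35)) = 1 - (5356 + 1225 + 5425) = 1 - 1*12006 = 1 - 12006 = -12005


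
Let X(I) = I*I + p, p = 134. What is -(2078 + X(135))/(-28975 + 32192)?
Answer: -20437/3217 ≈ -6.3528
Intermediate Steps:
X(I) = 134 + I² (X(I) = I*I + 134 = I² + 134 = 134 + I²)
-(2078 + X(135))/(-28975 + 32192) = -(2078 + (134 + 135²))/(-28975 + 32192) = -(2078 + (134 + 18225))/3217 = -(2078 + 18359)/3217 = -20437/3217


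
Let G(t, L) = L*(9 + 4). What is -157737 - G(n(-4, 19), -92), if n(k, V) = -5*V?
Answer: -156541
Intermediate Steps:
G(t, L) = 13*L (G(t, L) = L*13 = 13*L)
-157737 - G(n(-4, 19), -92) = -157737 - 13*(-92) = -157737 - 1*(-1196) = -157737 + 1196 = -156541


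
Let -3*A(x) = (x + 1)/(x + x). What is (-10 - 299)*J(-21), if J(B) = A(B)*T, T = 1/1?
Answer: 1030/21 ≈ 49.048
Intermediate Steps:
T = 1
A(x) = -(1 + x)/(6*x) (A(x) = -(x + 1)/(3*(x + x)) = -(1 + x)/(3*(2*x)) = -(1 + x)*1/(2*x)/3 = -(1 + x)/(6*x))
J(B) = (-1 - B)/(6*B) (J(B) = ((-1 - B)/(6*B))*1 = (-1 - B)/(6*B))
(-10 - 299)*J(-21) = (-10 - 299)*((⅙)*(-1 - 1*(-21))/(-21)) = -103*(-1)*(-1 + 21)/(2*21) = -103*(-1)*20/(2*21) = -309*(-10/63) = 1030/21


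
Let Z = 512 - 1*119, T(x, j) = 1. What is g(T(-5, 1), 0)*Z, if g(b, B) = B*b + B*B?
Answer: 0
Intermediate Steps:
g(b, B) = B² + B*b (g(b, B) = B*b + B² = B² + B*b)
Z = 393 (Z = 512 - 119 = 393)
g(T(-5, 1), 0)*Z = (0*(0 + 1))*393 = (0*1)*393 = 0*393 = 0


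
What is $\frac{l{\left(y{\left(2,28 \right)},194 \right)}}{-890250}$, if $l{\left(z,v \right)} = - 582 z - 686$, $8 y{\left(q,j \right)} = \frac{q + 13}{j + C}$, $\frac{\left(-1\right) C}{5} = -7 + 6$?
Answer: $\frac{31639}{39171000} \approx 0.00080771$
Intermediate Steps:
$C = 5$ ($C = - 5 \left(-7 + 6\right) = \left(-5\right) \left(-1\right) = 5$)
$y{\left(q,j \right)} = \frac{13 + q}{8 \left(5 + j\right)}$ ($y{\left(q,j \right)} = \frac{\left(q + 13\right) \frac{1}{j + 5}}{8} = \frac{\left(13 + q\right) \frac{1}{5 + j}}{8} = \frac{\frac{1}{5 + j} \left(13 + q\right)}{8} = \frac{13 + q}{8 \left(5 + j\right)}$)
$l{\left(z,v \right)} = -686 - 582 z$
$\frac{l{\left(y{\left(2,28 \right)},194 \right)}}{-890250} = \frac{-686 - 582 \frac{13 + 2}{8 \left(5 + 28\right)}}{-890250} = \left(-686 - 582 \cdot \frac{1}{8} \cdot \frac{1}{33} \cdot 15\right) \left(- \frac{1}{890250}\right) = \left(-686 - \frac{1455}{44}\right) \left(- \frac{1}{890250}\right) = \left(- \frac{31639}{44}\right) \left(- \frac{1}{890250}\right) = \frac{31639}{39171000}$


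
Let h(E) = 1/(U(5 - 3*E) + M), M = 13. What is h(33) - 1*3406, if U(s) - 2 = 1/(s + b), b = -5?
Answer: -5054405/1484 ≈ -3405.9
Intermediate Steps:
U(s) = 2 + 1/(-5 + s) (U(s) = 2 + 1/(s - 5) = 2 + 1/(-5 + s))
h(E) = 1/(13 - (1 - 6*E)/(3*E)) (h(E) = 1/((-9 + 2*(5 - 3*E))/(-5 + (5 - 3*E)) + 13) = 1/((-9 + (10 - 6*E))/((-3*E)) + 13) = 1/((-1/(3*E))*(1 - 6*E) + 13) = 1/(-(1 - 6*E)/(3*E) + 13) = 1/(13 - (1 - 6*E)/(3*E)))
h(33) - 1*3406 = 3*33/(-1 + 45*33) - 1*3406 = 3*33/(-1 + 1485) - 3406 = 3*33/1484 - 3406 = 3*33*(1/1484) - 3406 = 99/1484 - 3406 = -5054405/1484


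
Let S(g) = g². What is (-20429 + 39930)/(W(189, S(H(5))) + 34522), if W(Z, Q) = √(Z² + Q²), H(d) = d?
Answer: 336606761/595866069 - 19501*√36346/1191732138 ≈ 0.56178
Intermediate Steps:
W(Z, Q) = √(Q² + Z²)
(-20429 + 39930)/(W(189, S(H(5))) + 34522) = (-20429 + 39930)/(√((5²)² + 189²) + 34522) = 19501/(√(25² + 35721) + 34522) = 19501/(√(625 + 35721) + 34522) = 19501/(√36346 + 34522) = 19501/(34522 + √36346)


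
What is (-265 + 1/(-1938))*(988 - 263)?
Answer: -372338975/1938 ≈ -1.9213e+5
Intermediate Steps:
(-265 + 1/(-1938))*(988 - 263) = (-265 - 1/1938)*725 = -513571/1938*725 = -372338975/1938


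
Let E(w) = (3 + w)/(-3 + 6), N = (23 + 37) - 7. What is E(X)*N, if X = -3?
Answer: 0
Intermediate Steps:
N = 53 (N = 60 - 7 = 53)
E(w) = 1 + w/3 (E(w) = (3 + w)/3 = (3 + w)*(⅓) = 1 + w/3)
E(X)*N = (1 + (⅓)*(-3))*53 = (1 - 1)*53 = 0*53 = 0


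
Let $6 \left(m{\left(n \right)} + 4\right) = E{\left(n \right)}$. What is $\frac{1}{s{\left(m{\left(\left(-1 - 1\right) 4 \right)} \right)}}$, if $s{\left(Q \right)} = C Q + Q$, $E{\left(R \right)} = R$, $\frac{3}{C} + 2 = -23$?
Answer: $- \frac{75}{352} \approx -0.21307$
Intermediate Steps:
$C = - \frac{3}{25}$ ($C = \frac{3}{-2 - 23} = \frac{3}{-25} = 3 \left(- \frac{1}{25}\right) = - \frac{3}{25} \approx -0.12$)
$m{\left(n \right)} = -4 + \frac{n}{6}$
$s{\left(Q \right)} = \frac{22 Q}{25}$ ($s{\left(Q \right)} = - \frac{3 Q}{25} + Q = \frac{22 Q}{25}$)
$\frac{1}{s{\left(m{\left(\left(-1 - 1\right) 4 \right)} \right)}} = \frac{1}{\frac{22}{25} \left(-4 + \frac{\left(-1 - 1\right) 4}{6}\right)} = \frac{1}{\frac{22}{25} \left(-4 + \frac{\left(-2\right) 4}{6}\right)} = \frac{1}{\frac{22}{25} \left(-4 + \frac{1}{6} \left(-8\right)\right)} = \frac{1}{\frac{22}{25} \left(-4 - \frac{4}{3}\right)} = \frac{1}{\frac{22}{25} \left(- \frac{16}{3}\right)} = \frac{1}{- \frac{352}{75}} = - \frac{75}{352}$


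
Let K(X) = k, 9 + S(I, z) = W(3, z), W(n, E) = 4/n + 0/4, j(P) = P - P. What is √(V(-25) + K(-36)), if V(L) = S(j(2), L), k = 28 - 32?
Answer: I*√105/3 ≈ 3.4156*I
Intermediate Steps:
j(P) = 0
W(n, E) = 4/n (W(n, E) = 4/n + 0*(¼) = 4/n + 0 = 4/n)
S(I, z) = -23/3 (S(I, z) = -9 + 4/3 = -23/3)
k = -4
K(X) = -4
V(L) = -23/3
√(V(-25) + K(-36)) = √(-23/3 - 4) = √(-35/3) = I*√105/3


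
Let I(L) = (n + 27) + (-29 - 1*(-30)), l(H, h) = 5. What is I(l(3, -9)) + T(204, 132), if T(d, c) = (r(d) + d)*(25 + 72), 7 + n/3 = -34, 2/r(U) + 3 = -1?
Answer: 39289/2 ≈ 19645.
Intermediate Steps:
r(U) = -1/2 (r(U) = 2/(-3 - 1) = 2/(-4) = 2*(-1/4) = -1/2)
n = -123 (n = -21 + 3*(-34) = -21 - 102 = -123)
T(d, c) = -97/2 + 97*d (T(d, c) = (-1/2 + d)*(25 + 72) = (-1/2 + d)*97 = -97/2 + 97*d)
I(L) = -95 (I(L) = (-123 + 27) + (-29 - 1*(-30)) = -96 + (-29 + 30) = -96 + 1 = -95)
I(l(3, -9)) + T(204, 132) = -95 + (-97/2 + 97*204) = -95 + (-97/2 + 19788) = -95 + 39479/2 = 39289/2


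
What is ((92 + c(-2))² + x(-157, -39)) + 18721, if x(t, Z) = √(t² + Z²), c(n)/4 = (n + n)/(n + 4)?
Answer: 25777 + √26170 ≈ 25939.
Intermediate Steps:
c(n) = 8*n/(4 + n) (c(n) = 4*((n + n)/(n + 4)) = 4*((2*n)/(4 + n)) = 4*(2*n/(4 + n)) = 8*n/(4 + n))
x(t, Z) = √(Z² + t²)
((92 + c(-2))² + x(-157, -39)) + 18721 = ((92 + 8*(-2)/(4 - 2))² + √((-39)² + (-157)²)) + 18721 = ((92 + 8*(-2)/2)² + √(1521 + 24649)) + 18721 = ((92 + 8*(-2)*(½))² + √26170) + 18721 = ((92 - 8)² + √26170) + 18721 = (84² + √26170) + 18721 = (7056 + √26170) + 18721 = 25777 + √26170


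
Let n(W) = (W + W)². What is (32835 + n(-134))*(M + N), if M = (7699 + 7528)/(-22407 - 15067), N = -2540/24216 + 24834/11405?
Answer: 112803436497289304/646856233095 ≈ 1.7439e+5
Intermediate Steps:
n(W) = 4*W² (n(W) = (2*W)² = 4*W²)
N = 143102861/69045870 (N = -2540*1/24216 + 24834*(1/11405) = -635/6054 + 24834/11405 = 143102861/69045870 ≈ 2.0726)
M = -15227/37474 (M = 15227/(-37474) = 15227*(-1/37474) = -15227/37474 ≈ -0.40633)
(32835 + n(-134))*(M + N) = (32835 + 4*(-134)²)*(-15227/37474 + 143102861/69045870) = (32835 + 4*17956)*(1077818787656/646856233095) = (32835 + 71824)*(1077818787656/646856233095) = 104659*(1077818787656/646856233095) = 112803436497289304/646856233095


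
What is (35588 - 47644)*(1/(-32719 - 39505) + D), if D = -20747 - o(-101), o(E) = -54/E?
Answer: 228077614737775/911828 ≈ 2.5013e+8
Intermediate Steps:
D = -2095501/101 (D = -20747 - (-54)/(-101) = -20747 - (-54)*(-1)/101 = -20747 - 1*54/101 = -20747 - 54/101 = -2095501/101 ≈ -20748.)
(35588 - 47644)*(1/(-32719 - 39505) + D) = (35588 - 47644)*(1/(-32719 - 39505) - 2095501/101) = -12056*(1/(-72224) - 2095501/101) = -12056*(-1/72224 - 2095501/101) = -12056*(-151345464325/7294624) = 228077614737775/911828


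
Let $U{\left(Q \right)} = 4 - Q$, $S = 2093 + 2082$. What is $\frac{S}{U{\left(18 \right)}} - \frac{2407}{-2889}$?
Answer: $- \frac{12027877}{40446} \approx -297.38$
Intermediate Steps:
$S = 4175$
$\frac{S}{U{\left(18 \right)}} - \frac{2407}{-2889} = \frac{4175}{4 - 18} - \frac{2407}{-2889} = \frac{4175}{4 - 18} - - \frac{2407}{2889} = \frac{4175}{-14} + \frac{2407}{2889} = 4175 \left(- \frac{1}{14}\right) + \frac{2407}{2889} = - \frac{4175}{14} + \frac{2407}{2889} = - \frac{12027877}{40446}$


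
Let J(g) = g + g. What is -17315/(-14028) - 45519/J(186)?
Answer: -26337473/217434 ≈ -121.13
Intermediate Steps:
J(g) = 2*g
-17315/(-14028) - 45519/J(186) = -17315/(-14028) - 45519/(2*186) = -17315*(-1/14028) - 45519/372 = 17315/14028 - 45519*1/372 = 17315/14028 - 15173/124 = -26337473/217434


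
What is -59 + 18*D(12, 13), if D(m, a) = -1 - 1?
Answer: -95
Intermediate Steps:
D(m, a) = -2
-59 + 18*D(12, 13) = -59 + 18*(-2) = -59 - 36 = -95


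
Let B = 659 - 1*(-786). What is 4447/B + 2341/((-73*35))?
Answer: 1595868/738395 ≈ 2.1613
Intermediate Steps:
B = 1445 (B = 659 + 786 = 1445)
4447/B + 2341/((-73*35)) = 4447/1445 + 2341/((-73*35)) = 4447*(1/1445) + 2341/(-2555) = 4447/1445 + 2341*(-1/2555) = 4447/1445 - 2341/2555 = 1595868/738395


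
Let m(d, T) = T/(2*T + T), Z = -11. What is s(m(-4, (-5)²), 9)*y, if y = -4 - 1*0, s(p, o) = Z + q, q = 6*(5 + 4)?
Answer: -172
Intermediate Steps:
q = 54 (q = 6*9 = 54)
m(d, T) = ⅓ (m(d, T) = T/((3*T)) = T*(1/(3*T)) = ⅓)
s(p, o) = 43 (s(p, o) = -11 + 54 = 43)
y = -4 (y = -4 + 0 = -4)
s(m(-4, (-5)²), 9)*y = 43*(-4) = -172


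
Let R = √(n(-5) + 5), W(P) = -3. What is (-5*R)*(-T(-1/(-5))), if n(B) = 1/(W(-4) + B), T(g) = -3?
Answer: -15*√78/4 ≈ -33.119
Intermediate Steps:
n(B) = 1/(-3 + B)
R = √78/4 (R = √(1/(-3 - 5) + 5) = √(1/(-8) + 5) = √(-⅛ + 5) = √(39/8) = √78/4 ≈ 2.2079)
(-5*R)*(-T(-1/(-5))) = (-5*√78/4)*(-1*(-3)) = -5*√78/4*3 = -15*√78/4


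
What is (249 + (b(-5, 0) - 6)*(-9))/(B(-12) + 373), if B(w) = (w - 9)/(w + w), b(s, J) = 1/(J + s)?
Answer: 4064/4985 ≈ 0.81525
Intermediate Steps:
B(w) = (-9 + w)/(2*w) (B(w) = (-9 + w)/((2*w)) = (-9 + w)*(1/(2*w)) = (-9 + w)/(2*w))
(249 + (b(-5, 0) - 6)*(-9))/(B(-12) + 373) = (249 + (1/(0 - 5) - 6)*(-9))/((½)*(-9 - 12)/(-12) + 373) = (249 + (1/(-5) - 6)*(-9))/((½)*(-1/12)*(-21) + 373) = (249 + (-⅕ - 6)*(-9))/(7/8 + 373) = (249 - 31/5*(-9))/(2991/8) = (249 + 279/5)*(8/2991) = (1524/5)*(8/2991) = 4064/4985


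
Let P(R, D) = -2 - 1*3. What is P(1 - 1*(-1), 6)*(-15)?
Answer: 75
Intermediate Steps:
P(R, D) = -5 (P(R, D) = -2 - 3 = -5)
P(1 - 1*(-1), 6)*(-15) = -5*(-15) = 75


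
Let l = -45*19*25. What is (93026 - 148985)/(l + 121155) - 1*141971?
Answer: -4721974113/33260 ≈ -1.4197e+5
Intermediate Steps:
l = -21375 (l = -855*25 = -21375)
(93026 - 148985)/(l + 121155) - 1*141971 = (93026 - 148985)/(-21375 + 121155) - 1*141971 = -55959/99780 - 141971 = -55959*1/99780 - 141971 = -18653/33260 - 141971 = -4721974113/33260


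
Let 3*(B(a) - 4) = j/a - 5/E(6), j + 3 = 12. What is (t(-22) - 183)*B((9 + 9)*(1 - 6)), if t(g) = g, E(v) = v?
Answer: -6806/9 ≈ -756.22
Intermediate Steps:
j = 9 (j = -3 + 12 = 9)
B(a) = 67/18 + 3/a (B(a) = 4 + (9/a - 5/6)/3 = 4 + (9/a - 5*⅙)/3 = 4 + (9/a - ⅚)/3 = 4 + (-⅚ + 9/a)/3 = 4 + (-5/18 + 3/a) = 67/18 + 3/a)
(t(-22) - 183)*B((9 + 9)*(1 - 6)) = (-22 - 183)*(67/18 + 3/(((9 + 9)*(1 - 6)))) = -205*(67/18 + 3/((18*(-5)))) = -205*(67/18 + 3/(-90)) = -205*(67/18 + 3*(-1/90)) = -205*(67/18 - 1/30) = -205*166/45 = -6806/9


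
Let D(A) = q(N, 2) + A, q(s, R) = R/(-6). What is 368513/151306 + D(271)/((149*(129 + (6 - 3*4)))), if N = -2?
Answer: 20384073725/8318955186 ≈ 2.4503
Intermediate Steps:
q(s, R) = -R/6 (q(s, R) = R*(-1/6) = -R/6)
D(A) = -1/3 + A (D(A) = -1/6*2 + A = -1/3 + A)
368513/151306 + D(271)/((149*(129 + (6 - 3*4)))) = 368513/151306 + (-1/3 + 271)/((149*(129 + (6 - 3*4)))) = 368513*(1/151306) + 812/(3*((149*(129 + (6 - 12))))) = 368513/151306 + 812/(3*((149*(129 - 6)))) = 368513/151306 + 812/(3*((149*123))) = 368513/151306 + (812/3)/18327 = 368513/151306 + (812/3)*(1/18327) = 368513/151306 + 812/54981 = 20384073725/8318955186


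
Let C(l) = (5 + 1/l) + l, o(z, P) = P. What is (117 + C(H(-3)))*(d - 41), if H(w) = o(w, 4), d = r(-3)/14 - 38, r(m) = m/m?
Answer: -558025/56 ≈ -9964.7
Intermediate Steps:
r(m) = 1
d = -531/14 (d = 1/14 - 38 = -531/14 ≈ -37.929)
H(w) = 4
C(l) = 5 + l + 1/l
(117 + C(H(-3)))*(d - 41) = (117 + (5 + 4 + 1/4))*(-531/14 - 41) = (117 + (5 + 4 + ¼))*(-1105/14) = (117 + 37/4)*(-1105/14) = (505/4)*(-1105/14) = -558025/56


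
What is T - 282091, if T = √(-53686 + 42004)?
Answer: -282091 + 3*I*√1298 ≈ -2.8209e+5 + 108.08*I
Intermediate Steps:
T = 3*I*√1298 (T = √(-11682) = 3*I*√1298 ≈ 108.08*I)
T - 282091 = 3*I*√1298 - 282091 = -282091 + 3*I*√1298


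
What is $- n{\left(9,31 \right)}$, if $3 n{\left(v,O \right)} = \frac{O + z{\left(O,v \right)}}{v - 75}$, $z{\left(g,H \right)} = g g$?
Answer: $\frac{496}{99} \approx 5.0101$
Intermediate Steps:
$z{\left(g,H \right)} = g^{2}$
$n{\left(v,O \right)} = \frac{O + O^{2}}{3 \left(-75 + v\right)}$ ($n{\left(v,O \right)} = \frac{\left(O + O^{2}\right) \frac{1}{v - 75}}{3} = \frac{\left(O + O^{2}\right) \frac{1}{-75 + v}}{3} = \frac{\frac{1}{-75 + v} \left(O + O^{2}\right)}{3} = \frac{O + O^{2}}{3 \left(-75 + v\right)}$)
$- n{\left(9,31 \right)} = - \frac{31 \left(1 + 31\right)}{3 \left(-75 + 9\right)} = - \frac{31 \cdot 32}{3 \left(-66\right)} = - \frac{31 \left(-1\right) 32}{3 \cdot 66} = \left(-1\right) \left(- \frac{496}{99}\right) = \frac{496}{99}$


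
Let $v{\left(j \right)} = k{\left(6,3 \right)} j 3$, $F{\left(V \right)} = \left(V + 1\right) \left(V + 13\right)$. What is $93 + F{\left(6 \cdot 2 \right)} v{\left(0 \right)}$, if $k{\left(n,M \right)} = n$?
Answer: $93$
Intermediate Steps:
$F{\left(V \right)} = \left(1 + V\right) \left(13 + V\right)$
$v{\left(j \right)} = 18 j$ ($v{\left(j \right)} = 6 j 3 = 18 j$)
$93 + F{\left(6 \cdot 2 \right)} v{\left(0 \right)} = 93 + \left(13 + \left(6 \cdot 2\right)^{2} + 14 \cdot 6 \cdot 2\right) 18 \cdot 0 = 93 + \left(13 + 12^{2} + 14 \cdot 12\right) 0 = 93 + \left(13 + 144 + 168\right) 0 = 93 + 325 \cdot 0 = 93 + 0 = 93$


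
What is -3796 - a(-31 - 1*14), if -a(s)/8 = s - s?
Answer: -3796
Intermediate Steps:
a(s) = 0 (a(s) = -8*(s - s) = -8*0 = 0)
-3796 - a(-31 - 1*14) = -3796 - 1*0 = -3796 + 0 = -3796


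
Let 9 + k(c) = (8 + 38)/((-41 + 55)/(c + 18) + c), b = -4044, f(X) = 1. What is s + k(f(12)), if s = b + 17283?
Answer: 437464/33 ≈ 13256.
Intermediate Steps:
k(c) = -9 + 46/(c + 14/(18 + c)) (k(c) = -9 + (8 + 38)/((-41 + 55)/(c + 18) + c) = -9 + 46/(14/(18 + c) + c) = -9 + 46/(c + 14/(18 + c)))
s = 13239 (s = -4044 + 17283 = 13239)
s + k(f(12)) = 13239 + (702 - 116*1 - 9*1²)/(14 + 1² + 18*1) = 13239 + (702 - 116 - 9*1)/(14 + 1 + 18) = 13239 + (702 - 116 - 9)/33 = 13239 + (1/33)*577 = 13239 + 577/33 = 437464/33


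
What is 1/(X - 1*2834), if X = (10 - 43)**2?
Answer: -1/1745 ≈ -0.00057307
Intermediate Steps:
X = 1089 (X = (-33)**2 = 1089)
1/(X - 1*2834) = 1/(1089 - 1*2834) = 1/(1089 - 2834) = 1/(-1745) = -1/1745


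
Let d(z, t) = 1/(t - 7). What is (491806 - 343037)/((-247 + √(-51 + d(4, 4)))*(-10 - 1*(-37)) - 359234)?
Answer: -54435023407/133885042831 - 1338921*I*√462/133885042831 ≈ -0.40658 - 0.00021495*I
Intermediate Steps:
d(z, t) = 1/(-7 + t)
(491806 - 343037)/((-247 + √(-51 + d(4, 4)))*(-10 - 1*(-37)) - 359234) = (491806 - 343037)/((-247 + √(-51 + 1/(-7 + 4)))*(-10 - 1*(-37)) - 359234) = 148769/((-247 + √(-51 + 1/(-3)))*(-10 + 37) - 359234) = 148769/((-247 + √(-51 - ⅓))*27 - 359234) = 148769/((-247 + √(-154/3))*27 - 359234) = 148769/((-247 + I*√462/3)*27 - 359234) = 148769/((-6669 + 9*I*√462) - 359234) = 148769/(-365903 + 9*I*√462)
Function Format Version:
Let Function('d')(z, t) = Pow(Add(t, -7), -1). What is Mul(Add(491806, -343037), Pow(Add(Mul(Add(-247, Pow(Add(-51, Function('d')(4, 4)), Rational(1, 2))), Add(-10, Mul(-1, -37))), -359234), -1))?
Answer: Add(Rational(-54435023407, 133885042831), Mul(Rational(-1338921, 133885042831), I, Pow(462, Rational(1, 2)))) ≈ Add(-0.40658, Mul(-0.00021495, I))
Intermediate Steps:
Function('d')(z, t) = Pow(Add(-7, t), -1)
Mul(Add(491806, -343037), Pow(Add(Mul(Add(-247, Pow(Add(-51, Function('d')(4, 4)), Rational(1, 2))), Add(-10, Mul(-1, -37))), -359234), -1)) = Mul(Add(491806, -343037), Pow(Add(Mul(Add(-247, Pow(Add(-51, Pow(Add(-7, 4), -1)), Rational(1, 2))), Add(-10, Mul(-1, -37))), -359234), -1)) = Mul(148769, Pow(Add(Mul(Add(-247, Pow(Add(-51, Pow(-3, -1)), Rational(1, 2))), Add(-10, 37)), -359234), -1)) = Mul(148769, Pow(Add(Mul(Add(-247, Pow(Add(-51, Rational(-1, 3)), Rational(1, 2))), 27), -359234), -1)) = Mul(148769, Pow(Add(Mul(Add(-247, Pow(Rational(-154, 3), Rational(1, 2))), 27), -359234), -1)) = Mul(148769, Pow(Add(Mul(Add(-247, Mul(Rational(1, 3), I, Pow(462, Rational(1, 2)))), 27), -359234), -1)) = Mul(148769, Pow(Add(Add(-6669, Mul(9, I, Pow(462, Rational(1, 2)))), -359234), -1)) = Mul(148769, Pow(Add(-365903, Mul(9, I, Pow(462, Rational(1, 2)))), -1))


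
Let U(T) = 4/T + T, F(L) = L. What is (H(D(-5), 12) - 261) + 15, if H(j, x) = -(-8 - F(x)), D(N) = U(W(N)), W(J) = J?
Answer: -226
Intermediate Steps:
U(T) = T + 4/T
D(N) = N + 4/N
H(j, x) = 8 + x (H(j, x) = -(-8 - x) = 8 + x)
(H(D(-5), 12) - 261) + 15 = ((8 + 12) - 261) + 15 = (20 - 261) + 15 = -241 + 15 = -226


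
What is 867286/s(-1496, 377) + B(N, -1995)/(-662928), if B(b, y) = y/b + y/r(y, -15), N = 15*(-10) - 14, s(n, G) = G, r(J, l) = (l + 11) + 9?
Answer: 4490072588389/1951786304 ≈ 2300.5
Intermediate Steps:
r(J, l) = 20 + l (r(J, l) = (11 + l) + 9 = 20 + l)
N = -164 (N = -150 - 14 = -164)
B(b, y) = y/5 + y/b (B(b, y) = y/b + y/(20 - 15) = y/b + y/5 = y/5 + y/b)
867286/s(-1496, 377) + B(N, -1995)/(-662928) = 867286/377 + ((1/5)*(-1995) - 1995/(-164))/(-662928) = 867286*(1/377) + (-399 - 1995*(-1/164))*(-1/662928) = 867286/377 + (-399 + 1995/164)*(-1/662928) = 867286/377 - 63441/164*(-1/662928) = 867286/377 + 3021/5177152 = 4490072588389/1951786304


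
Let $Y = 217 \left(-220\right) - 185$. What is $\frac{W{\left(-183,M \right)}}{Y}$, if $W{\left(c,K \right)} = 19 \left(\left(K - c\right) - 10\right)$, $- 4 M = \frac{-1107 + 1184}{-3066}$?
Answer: $- \frac{5759033}{83964600} \approx -0.068589$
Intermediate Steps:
$M = \frac{11}{1752}$ ($M = - \frac{\left(-1107 + 1184\right) \frac{1}{-3066}}{4} = - \frac{77 \left(- \frac{1}{3066}\right)}{4} = \left(- \frac{1}{4}\right) \left(- \frac{11}{438}\right) = \frac{11}{1752} \approx 0.0062785$)
$W{\left(c,K \right)} = -190 - 19 c + 19 K$ ($W{\left(c,K \right)} = 19 \left(-10 + K - c\right) = -190 - 19 c + 19 K$)
$Y = -47925$ ($Y = -47740 - 185 = -47925$)
$\frac{W{\left(-183,M \right)}}{Y} = \frac{-190 - -3477 + 19 \cdot \frac{11}{1752}}{-47925} = \left(-190 + 3477 + \frac{209}{1752}\right) \left(- \frac{1}{47925}\right) = \frac{5759033}{1752} \left(- \frac{1}{47925}\right) = - \frac{5759033}{83964600}$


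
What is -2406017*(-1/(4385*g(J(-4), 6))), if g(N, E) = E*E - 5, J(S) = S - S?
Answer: 2406017/135935 ≈ 17.700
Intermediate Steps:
J(S) = 0
g(N, E) = -5 + E² (g(N, E) = E² - 5 = -5 + E²)
-2406017*(-1/(4385*g(J(-4), 6))) = -2406017*(-1/(4385*(-5 + 6²))) = -2406017*(-1/(4385*(-5 + 36))) = -2406017/(31*(-4385)) = -2406017/(-135935) = -2406017*(-1/135935) = 2406017/135935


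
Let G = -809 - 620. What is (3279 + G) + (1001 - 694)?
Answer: 2157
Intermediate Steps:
G = -1429
(3279 + G) + (1001 - 694) = (3279 - 1429) + (1001 - 694) = 1850 + 307 = 2157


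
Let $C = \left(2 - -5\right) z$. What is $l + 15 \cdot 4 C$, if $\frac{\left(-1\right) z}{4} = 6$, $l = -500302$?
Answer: $-510382$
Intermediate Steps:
$z = -24$ ($z = \left(-4\right) 6 = -24$)
$C = -168$ ($C = \left(2 - -5\right) \left(-24\right) = \left(2 + 5\right) \left(-24\right) = 7 \left(-24\right) = -168$)
$l + 15 \cdot 4 C = -500302 + 15 \cdot 4 \left(-168\right) = -500302 + 60 \left(-168\right) = -500302 - 10080 = -510382$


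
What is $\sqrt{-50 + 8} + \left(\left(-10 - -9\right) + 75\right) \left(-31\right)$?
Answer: $-2294 + i \sqrt{42} \approx -2294.0 + 6.4807 i$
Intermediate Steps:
$\sqrt{-50 + 8} + \left(\left(-10 - -9\right) + 75\right) \left(-31\right) = \sqrt{-42} + \left(\left(-10 + 9\right) + 75\right) \left(-31\right) = i \sqrt{42} + \left(-1 + 75\right) \left(-31\right) = i \sqrt{42} + 74 \left(-31\right) = i \sqrt{42} - 2294 = -2294 + i \sqrt{42}$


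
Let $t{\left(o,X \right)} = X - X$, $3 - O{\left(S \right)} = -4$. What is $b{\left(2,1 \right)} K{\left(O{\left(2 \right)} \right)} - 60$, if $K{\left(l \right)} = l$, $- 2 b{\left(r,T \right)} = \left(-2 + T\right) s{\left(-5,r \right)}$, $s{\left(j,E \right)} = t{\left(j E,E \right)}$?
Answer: $-60$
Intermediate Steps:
$O{\left(S \right)} = 7$ ($O{\left(S \right)} = 3 - -4 = 3 + 4 = 7$)
$t{\left(o,X \right)} = 0$
$s{\left(j,E \right)} = 0$
$b{\left(r,T \right)} = 0$ ($b{\left(r,T \right)} = - \frac{\left(-2 + T\right) 0}{2} = \left(- \frac{1}{2}\right) 0 = 0$)
$b{\left(2,1 \right)} K{\left(O{\left(2 \right)} \right)} - 60 = 0 \cdot 7 - 60 = 0 - 60 = -60$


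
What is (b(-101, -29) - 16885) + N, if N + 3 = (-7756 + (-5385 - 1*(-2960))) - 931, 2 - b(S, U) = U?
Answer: -27969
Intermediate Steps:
b(S, U) = 2 - U
N = -11115 (N = -3 + ((-7756 + (-5385 - 1*(-2960))) - 931) = -3 + ((-7756 + (-5385 + 2960)) - 931) = -3 + ((-7756 - 2425) - 931) = -3 + (-10181 - 931) = -3 - 11112 = -11115)
(b(-101, -29) - 16885) + N = ((2 - 1*(-29)) - 16885) - 11115 = ((2 + 29) - 16885) - 11115 = (31 - 16885) - 11115 = -16854 - 11115 = -27969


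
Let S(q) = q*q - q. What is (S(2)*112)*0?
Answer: 0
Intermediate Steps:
S(q) = q² - q
(S(2)*112)*0 = ((2*(-1 + 2))*112)*0 = ((2*1)*112)*0 = (2*112)*0 = 224*0 = 0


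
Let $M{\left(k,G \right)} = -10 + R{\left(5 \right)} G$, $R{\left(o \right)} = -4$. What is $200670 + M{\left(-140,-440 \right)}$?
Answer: $202420$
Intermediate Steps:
$M{\left(k,G \right)} = -10 - 4 G$
$200670 + M{\left(-140,-440 \right)} = 200670 - -1750 = 200670 + \left(-10 + 1760\right) = 200670 + 1750 = 202420$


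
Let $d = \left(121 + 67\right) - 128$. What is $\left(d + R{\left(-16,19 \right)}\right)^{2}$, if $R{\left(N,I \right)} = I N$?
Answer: $59536$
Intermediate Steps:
$d = 60$ ($d = 188 - 128 = 60$)
$\left(d + R{\left(-16,19 \right)}\right)^{2} = \left(60 + 19 \left(-16\right)\right)^{2} = \left(60 - 304\right)^{2} = \left(-244\right)^{2} = 59536$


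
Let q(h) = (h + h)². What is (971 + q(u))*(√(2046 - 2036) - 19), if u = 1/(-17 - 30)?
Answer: -40753917/2209 + 2144943*√10/2209 ≈ -15378.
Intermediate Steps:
u = -1/47 (u = 1/(-47) = -1/47 ≈ -0.021277)
q(h) = 4*h² (q(h) = (2*h)² = 4*h²)
(971 + q(u))*(√(2046 - 2036) - 19) = (971 + 4*(-1/47)²)*(√(2046 - 2036) - 19) = (971 + 4*(1/2209))*(√10 - 19) = (971 + 4/2209)*(-19 + √10) = 2144943*(-19 + √10)/2209 = -40753917/2209 + 2144943*√10/2209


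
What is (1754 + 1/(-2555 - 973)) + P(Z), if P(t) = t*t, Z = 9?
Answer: 6473879/3528 ≈ 1835.0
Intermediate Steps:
P(t) = t²
(1754 + 1/(-2555 - 973)) + P(Z) = (1754 + 1/(-2555 - 973)) + 9² = (1754 + 1/(-3528)) + 81 = (1754 - 1/3528) + 81 = 6188111/3528 + 81 = 6473879/3528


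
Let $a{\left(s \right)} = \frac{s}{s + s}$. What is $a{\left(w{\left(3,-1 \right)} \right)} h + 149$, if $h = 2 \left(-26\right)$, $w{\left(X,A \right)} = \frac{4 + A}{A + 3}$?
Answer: $123$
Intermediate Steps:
$w{\left(X,A \right)} = \frac{4 + A}{3 + A}$
$a{\left(s \right)} = \frac{1}{2}$ ($a{\left(s \right)} = \frac{s}{2 s} = \frac{1}{2 s} s = \frac{1}{2}$)
$h = -52$
$a{\left(w{\left(3,-1 \right)} \right)} h + 149 = \frac{1}{2} \left(-52\right) + 149 = -26 + 149 = 123$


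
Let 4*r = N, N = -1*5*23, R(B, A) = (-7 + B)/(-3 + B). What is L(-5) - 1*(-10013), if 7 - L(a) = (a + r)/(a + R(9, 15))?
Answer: 560715/56 ≈ 10013.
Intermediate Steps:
R(B, A) = (-7 + B)/(-3 + B)
N = -115 (N = -5*23 = -115)
r = -115/4 (r = (¼)*(-115) = -115/4 ≈ -28.750)
L(a) = 7 - (-115/4 + a)/(⅓ + a) (L(a) = 7 - (a - 115/4)/(a + (-7 + 9)/(-3 + 9)) = 7 - (-115/4 + a)/(a + 2/6) = 7 - (-115/4 + a)/(a + (⅙)*2) = 7 - (-115/4 + a)/(a + ⅓) = 7 - (-115/4 + a)/(⅓ + a))
L(-5) - 1*(-10013) = (373 + 72*(-5))/(4*(1 + 3*(-5))) - 1*(-10013) = (373 - 360)/(4*(1 - 15)) + 10013 = (¼)*13/(-14) + 10013 = (¼)*(-1/14)*13 + 10013 = -13/56 + 10013 = 560715/56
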